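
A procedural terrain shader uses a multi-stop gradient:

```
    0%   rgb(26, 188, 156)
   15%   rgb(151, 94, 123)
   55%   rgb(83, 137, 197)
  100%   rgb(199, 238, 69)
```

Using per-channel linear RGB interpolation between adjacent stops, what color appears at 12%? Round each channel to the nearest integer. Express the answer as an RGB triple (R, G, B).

12% lies between the 0% and 15% stops, so the local fraction is t = (12 − 0)/(15 − 0) = 12/15 ≈ 0.8.
R = 26 + 0.8 × (151 − 26) = 126 → 126
G = 188 + 0.8 × (94 − 188) = 112.8 → 113
B = 156 + 0.8 × (123 − 156) = 129.6 → 130

(126, 113, 130)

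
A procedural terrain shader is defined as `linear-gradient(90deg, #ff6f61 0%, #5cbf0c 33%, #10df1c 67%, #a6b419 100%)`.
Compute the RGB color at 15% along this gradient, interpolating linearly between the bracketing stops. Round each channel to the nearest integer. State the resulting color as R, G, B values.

15% lies between the 0% and 33% stops, so the local fraction is t = (15 − 0)/(33 − 0) = 15/33 ≈ 0.4545.
#ff6f61 → (255, 111, 97); #5cbf0c → (92, 191, 12).
R = 255 + 0.4545 × (92 − 255) = 180.916 → 181
G = 111 + 0.4545 × (191 − 111) = 147.36 → 147
B = 97 + 0.4545 × (12 − 97) = 58.367 → 58

(181, 147, 58)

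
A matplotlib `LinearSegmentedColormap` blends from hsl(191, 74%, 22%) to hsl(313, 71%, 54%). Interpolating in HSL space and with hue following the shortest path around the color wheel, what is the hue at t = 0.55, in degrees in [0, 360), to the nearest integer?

258

Hue arc: Δh = 313 − 191 = 122° (|Δh| ≤ 180, already the shorter path).
H = 191 + 0.55 × (122) = 258.1 → 258°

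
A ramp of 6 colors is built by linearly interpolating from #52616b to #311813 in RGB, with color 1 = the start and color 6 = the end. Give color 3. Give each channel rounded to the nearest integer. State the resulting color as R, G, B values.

(69, 68, 72)

With 6 swatches and endpoints inclusive, swatch 3 sits at t = (3 − 1)/(6 − 1) = 2/5 ≈ 0.4.
#52616b → (82, 97, 107); #311813 → (49, 24, 19).
R = 82 + 0.4 × (49 − 82) = 68.8 → 69
G = 97 + 0.4 × (24 − 97) = 67.8 → 68
B = 107 + 0.4 × (19 − 107) = 71.8 → 72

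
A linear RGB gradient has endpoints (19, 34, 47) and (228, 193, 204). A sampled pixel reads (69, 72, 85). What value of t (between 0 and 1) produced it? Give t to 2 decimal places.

0.24

Invert the lerp on the R channel (largest span, 209): t = (69 − 19) / (228 − 19) = 50/209 = 0.23923.
Check on G: (72 − 34)/(193 − 34) = 0.239 ✓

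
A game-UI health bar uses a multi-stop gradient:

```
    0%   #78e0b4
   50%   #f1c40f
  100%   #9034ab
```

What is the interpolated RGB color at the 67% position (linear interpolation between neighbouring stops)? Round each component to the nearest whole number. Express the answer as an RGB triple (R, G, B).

67% lies between the 50% and 100% stops, so the local fraction is t = (67 − 50)/(100 − 50) = 17/50 ≈ 0.34.
#f1c40f → (241, 196, 15); #9034ab → (144, 52, 171).
R = 241 + 0.34 × (144 − 241) = 208.02 → 208
G = 196 + 0.34 × (52 − 196) = 147.04 → 147
B = 15 + 0.34 × (171 − 15) = 68.04 → 68

(208, 147, 68)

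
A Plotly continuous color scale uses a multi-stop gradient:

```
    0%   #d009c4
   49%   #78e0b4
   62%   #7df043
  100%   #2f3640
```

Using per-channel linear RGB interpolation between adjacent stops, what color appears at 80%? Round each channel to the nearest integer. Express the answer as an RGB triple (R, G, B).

(88, 152, 66)

80% lies between the 62% and 100% stops, so the local fraction is t = (80 − 62)/(100 − 62) = 18/38 ≈ 0.4737.
#7df043 → (125, 240, 67); #2f3640 → (47, 54, 64).
R = 125 + 0.4737 × (47 − 125) = 88.051 → 88
G = 240 + 0.4737 × (54 − 240) = 151.892 → 152
B = 67 + 0.4737 × (64 − 67) = 65.579 → 66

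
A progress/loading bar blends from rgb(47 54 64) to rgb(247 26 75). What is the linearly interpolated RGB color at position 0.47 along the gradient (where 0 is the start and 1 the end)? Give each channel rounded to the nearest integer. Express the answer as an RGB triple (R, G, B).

R = 47 + 0.47 × (247 − 47) = 47 + 0.47 × 200 = 141 → 141
G = 54 + 0.47 × (26 − 54) = 54 + 0.47 × -28 = 40.84 → 41
B = 64 + 0.47 × (75 − 64) = 64 + 0.47 × 11 = 69.17 → 69

(141, 41, 69)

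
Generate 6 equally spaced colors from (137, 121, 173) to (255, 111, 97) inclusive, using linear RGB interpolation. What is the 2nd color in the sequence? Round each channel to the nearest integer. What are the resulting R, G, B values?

(161, 119, 158)

With 6 swatches and endpoints inclusive, swatch 2 sits at t = (2 − 1)/(6 − 1) = 1/5 ≈ 0.2.
R = 137 + 0.2 × (255 − 137) = 160.6 → 161
G = 121 + 0.2 × (111 − 121) = 119 → 119
B = 173 + 0.2 × (97 − 173) = 157.8 → 158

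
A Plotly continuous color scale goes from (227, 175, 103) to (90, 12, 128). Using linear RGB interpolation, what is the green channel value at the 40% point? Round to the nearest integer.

G = 175 + 0.4 × (12 − 175) = 109.8 → 110

110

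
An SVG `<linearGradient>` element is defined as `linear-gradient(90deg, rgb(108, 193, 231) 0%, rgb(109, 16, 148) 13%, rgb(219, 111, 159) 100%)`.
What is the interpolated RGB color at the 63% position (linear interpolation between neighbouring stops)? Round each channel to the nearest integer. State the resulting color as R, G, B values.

(172, 71, 154)

63% lies between the 13% and 100% stops, so the local fraction is t = (63 − 13)/(100 − 13) = 50/87 ≈ 0.5747.
R = 109 + 0.5747 × (219 − 109) = 172.217 → 172
G = 16 + 0.5747 × (111 − 16) = 70.596 → 71
B = 148 + 0.5747 × (159 − 148) = 154.322 → 154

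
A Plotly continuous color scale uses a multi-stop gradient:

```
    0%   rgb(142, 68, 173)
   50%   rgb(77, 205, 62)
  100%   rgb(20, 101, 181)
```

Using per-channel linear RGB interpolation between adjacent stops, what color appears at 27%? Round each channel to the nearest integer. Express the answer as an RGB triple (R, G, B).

(107, 142, 113)

27% lies between the 0% and 50% stops, so the local fraction is t = (27 − 0)/(50 − 0) = 27/50 ≈ 0.54.
R = 142 + 0.54 × (77 − 142) = 106.9 → 107
G = 68 + 0.54 × (205 − 68) = 141.98 → 142
B = 173 + 0.54 × (62 − 173) = 113.06 → 113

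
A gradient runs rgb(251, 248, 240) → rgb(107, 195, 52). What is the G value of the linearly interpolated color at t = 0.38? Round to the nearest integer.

228

G = 248 + 0.38 × (195 − 248) = 227.86 → 228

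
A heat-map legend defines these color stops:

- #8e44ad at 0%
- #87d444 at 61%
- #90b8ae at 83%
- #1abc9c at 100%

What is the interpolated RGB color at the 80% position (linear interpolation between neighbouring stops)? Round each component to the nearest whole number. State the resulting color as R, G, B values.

80% lies between the 61% and 83% stops, so the local fraction is t = (80 − 61)/(83 − 61) = 19/22 ≈ 0.8636.
#87d444 → (135, 212, 68); #90b8ae → (144, 184, 174).
R = 135 + 0.8636 × (144 − 135) = 142.772 → 143
G = 212 + 0.8636 × (184 − 212) = 187.819 → 188
B = 68 + 0.8636 × (174 − 68) = 159.542 → 160

(143, 188, 160)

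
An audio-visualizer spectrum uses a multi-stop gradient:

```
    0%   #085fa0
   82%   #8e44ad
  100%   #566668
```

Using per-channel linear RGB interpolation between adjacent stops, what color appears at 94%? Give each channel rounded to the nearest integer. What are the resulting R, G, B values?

(105, 91, 127)

94% lies between the 82% and 100% stops, so the local fraction is t = (94 − 82)/(100 − 82) = 12/18 ≈ 0.6667.
#8e44ad → (142, 68, 173); #566668 → (86, 102, 104).
R = 142 + 0.6667 × (86 − 142) = 104.665 → 105
G = 68 + 0.6667 × (102 − 68) = 90.668 → 91
B = 173 + 0.6667 × (104 − 173) = 126.998 → 127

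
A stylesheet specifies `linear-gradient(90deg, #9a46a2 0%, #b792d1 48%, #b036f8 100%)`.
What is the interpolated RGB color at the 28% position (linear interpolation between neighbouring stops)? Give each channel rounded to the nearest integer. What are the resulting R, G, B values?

28% lies between the 0% and 48% stops, so the local fraction is t = (28 − 0)/(48 − 0) = 28/48 ≈ 0.5833.
#9a46a2 → (154, 70, 162); #b792d1 → (183, 146, 209).
R = 154 + 0.5833 × (183 − 154) = 170.916 → 171
G = 70 + 0.5833 × (146 − 70) = 114.331 → 114
B = 162 + 0.5833 × (209 − 162) = 189.415 → 189

(171, 114, 189)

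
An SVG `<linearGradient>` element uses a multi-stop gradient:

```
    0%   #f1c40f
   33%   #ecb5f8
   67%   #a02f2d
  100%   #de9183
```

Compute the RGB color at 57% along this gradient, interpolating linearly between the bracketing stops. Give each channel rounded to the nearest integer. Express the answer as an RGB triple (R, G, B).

(182, 86, 105)

57% lies between the 33% and 67% stops, so the local fraction is t = (57 − 33)/(67 − 33) = 24/34 ≈ 0.7059.
#ecb5f8 → (236, 181, 248); #a02f2d → (160, 47, 45).
R = 236 + 0.7059 × (160 − 236) = 182.352 → 182
G = 181 + 0.7059 × (47 − 181) = 86.409 → 86
B = 248 + 0.7059 × (45 − 248) = 104.702 → 105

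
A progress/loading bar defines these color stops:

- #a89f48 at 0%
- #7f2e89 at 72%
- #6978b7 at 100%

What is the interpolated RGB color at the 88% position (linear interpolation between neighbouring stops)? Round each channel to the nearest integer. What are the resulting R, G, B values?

88% lies between the 72% and 100% stops, so the local fraction is t = (88 − 72)/(100 − 72) = 16/28 ≈ 0.5714.
#7f2e89 → (127, 46, 137); #6978b7 → (105, 120, 183).
R = 127 + 0.5714 × (105 − 127) = 114.429 → 114
G = 46 + 0.5714 × (120 − 46) = 88.284 → 88
B = 137 + 0.5714 × (183 − 137) = 163.284 → 163

(114, 88, 163)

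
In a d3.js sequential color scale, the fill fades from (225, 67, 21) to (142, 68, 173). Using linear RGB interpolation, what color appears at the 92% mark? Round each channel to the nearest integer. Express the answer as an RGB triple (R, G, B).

(149, 68, 161)

92% corresponds to t = 0.92.
R = 225 + 0.92 × (142 − 225) = 225 + 0.92 × -83 = 148.64 → 149
G = 67 + 0.92 × (68 − 67) = 67 + 0.92 × 1 = 67.92 → 68
B = 21 + 0.92 × (173 − 21) = 21 + 0.92 × 152 = 160.84 → 161
So the blended color is (149, 68, 161), about #9544a1.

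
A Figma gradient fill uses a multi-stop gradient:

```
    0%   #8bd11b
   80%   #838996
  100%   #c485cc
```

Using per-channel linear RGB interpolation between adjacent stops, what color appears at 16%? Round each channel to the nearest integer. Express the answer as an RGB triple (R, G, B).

16% lies between the 0% and 80% stops, so the local fraction is t = (16 − 0)/(80 − 0) = 16/80 ≈ 0.2.
#8bd11b → (139, 209, 27); #838996 → (131, 137, 150).
R = 139 + 0.2 × (131 − 139) = 137.4 → 137
G = 209 + 0.2 × (137 − 209) = 194.6 → 195
B = 27 + 0.2 × (150 − 27) = 51.6 → 52

(137, 195, 52)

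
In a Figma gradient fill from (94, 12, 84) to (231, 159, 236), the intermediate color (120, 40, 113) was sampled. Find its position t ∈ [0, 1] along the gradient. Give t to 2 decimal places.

0.19

Invert the lerp on the B channel (largest span, 152): t = (113 − 84) / (236 − 84) = 29/152 = 0.19079.
Check on R: (120 − 94)/(231 − 94) = 0.1898 ✓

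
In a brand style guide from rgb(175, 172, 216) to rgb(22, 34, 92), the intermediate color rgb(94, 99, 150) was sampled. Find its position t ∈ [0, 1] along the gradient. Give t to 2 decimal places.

Invert the lerp on the R channel (largest span, 153): t = (94 − 175) / (22 − 175) = -81/-153 = 0.52941.
Check on G: (99 − 172)/(34 − 172) = 0.529 ✓

0.53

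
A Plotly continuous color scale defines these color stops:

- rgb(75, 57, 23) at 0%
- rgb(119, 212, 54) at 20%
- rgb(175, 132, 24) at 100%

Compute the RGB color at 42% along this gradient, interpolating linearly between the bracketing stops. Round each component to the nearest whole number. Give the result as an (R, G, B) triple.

42% lies between the 20% and 100% stops, so the local fraction is t = (42 − 20)/(100 − 20) = 22/80 ≈ 0.275.
R = 119 + 0.275 × (175 − 119) = 134.4 → 134
G = 212 + 0.275 × (132 − 212) = 190 → 190
B = 54 + 0.275 × (24 − 54) = 45.75 → 46

(134, 190, 46)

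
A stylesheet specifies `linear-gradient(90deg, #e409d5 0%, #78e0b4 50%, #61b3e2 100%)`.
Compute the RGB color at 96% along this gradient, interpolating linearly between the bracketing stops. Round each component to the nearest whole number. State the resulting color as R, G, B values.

(99, 183, 222)

96% lies between the 50% and 100% stops, so the local fraction is t = (96 − 50)/(100 − 50) = 46/50 ≈ 0.92.
#78e0b4 → (120, 224, 180); #61b3e2 → (97, 179, 226).
R = 120 + 0.92 × (97 − 120) = 98.84 → 99
G = 224 + 0.92 × (179 − 224) = 182.6 → 183
B = 180 + 0.92 × (226 − 180) = 222.32 → 222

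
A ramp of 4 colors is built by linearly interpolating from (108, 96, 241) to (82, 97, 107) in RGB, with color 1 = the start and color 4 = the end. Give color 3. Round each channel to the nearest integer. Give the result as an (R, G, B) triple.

With 4 swatches and endpoints inclusive, swatch 3 sits at t = (3 − 1)/(4 − 1) = 2/3 ≈ 0.6667.
R = 108 + 0.6667 × (82 − 108) = 90.666 → 91
G = 96 + 0.6667 × (97 − 96) = 96.667 → 97
B = 241 + 0.6667 × (107 − 241) = 151.662 → 152

(91, 97, 152)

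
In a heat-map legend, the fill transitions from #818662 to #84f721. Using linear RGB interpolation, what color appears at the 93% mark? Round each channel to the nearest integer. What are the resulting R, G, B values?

(132, 239, 38)

#818662 → (129, 134, 98); #84f721 → (132, 247, 33).
93% corresponds to t = 0.93.
R = 129 + 0.93 × (132 − 129) = 129 + 0.93 × 3 = 131.79 → 132
G = 134 + 0.93 × (247 − 134) = 134 + 0.93 × 113 = 239.09 → 239
B = 98 + 0.93 × (33 − 98) = 98 + 0.93 × -65 = 37.55 → 38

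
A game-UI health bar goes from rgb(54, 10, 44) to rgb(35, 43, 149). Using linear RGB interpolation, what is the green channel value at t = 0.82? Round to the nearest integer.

37

G = 10 + 0.82 × (43 − 10) = 37.06 → 37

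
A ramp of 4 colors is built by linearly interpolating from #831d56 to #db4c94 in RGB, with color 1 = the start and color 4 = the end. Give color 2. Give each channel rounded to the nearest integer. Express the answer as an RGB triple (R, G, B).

With 4 swatches and endpoints inclusive, swatch 2 sits at t = (2 − 1)/(4 − 1) = 1/3 ≈ 0.3333.
#831d56 → (131, 29, 86); #db4c94 → (219, 76, 148).
R = 131 + 0.3333 × (219 − 131) = 160.33 → 160
G = 29 + 0.3333 × (76 − 29) = 44.665 → 45
B = 86 + 0.3333 × (148 − 86) = 106.665 → 107

(160, 45, 107)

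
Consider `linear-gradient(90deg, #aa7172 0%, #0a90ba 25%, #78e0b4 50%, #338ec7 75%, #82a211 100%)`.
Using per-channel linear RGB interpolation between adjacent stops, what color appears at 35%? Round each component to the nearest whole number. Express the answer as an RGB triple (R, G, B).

(54, 176, 184)

35% lies between the 25% and 50% stops, so the local fraction is t = (35 − 25)/(50 − 25) = 10/25 ≈ 0.4.
#0a90ba → (10, 144, 186); #78e0b4 → (120, 224, 180).
R = 10 + 0.4 × (120 − 10) = 54 → 54
G = 144 + 0.4 × (224 − 144) = 176 → 176
B = 186 + 0.4 × (180 − 186) = 183.6 → 184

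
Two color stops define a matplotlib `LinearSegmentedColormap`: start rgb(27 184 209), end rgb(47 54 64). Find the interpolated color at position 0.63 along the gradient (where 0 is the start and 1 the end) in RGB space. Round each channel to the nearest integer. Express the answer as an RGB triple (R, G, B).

R = 27 + 0.63 × (47 − 27) = 27 + 0.63 × 20 = 39.6 → 40
G = 184 + 0.63 × (54 − 184) = 184 + 0.63 × -130 = 102.1 → 102
B = 209 + 0.63 × (64 − 209) = 209 + 0.63 × -145 = 117.65 → 118
So the blended color is (40, 102, 118), about #286676.

(40, 102, 118)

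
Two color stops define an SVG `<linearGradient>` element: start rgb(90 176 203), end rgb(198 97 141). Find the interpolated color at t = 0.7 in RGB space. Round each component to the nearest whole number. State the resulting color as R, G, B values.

R = 90 + 0.7 × (198 − 90) = 90 + 0.7 × 108 = 165.6 → 166
G = 176 + 0.7 × (97 − 176) = 176 + 0.7 × -79 = 120.7 → 121
B = 203 + 0.7 × (141 − 203) = 203 + 0.7 × -62 = 159.6 → 160

(166, 121, 160)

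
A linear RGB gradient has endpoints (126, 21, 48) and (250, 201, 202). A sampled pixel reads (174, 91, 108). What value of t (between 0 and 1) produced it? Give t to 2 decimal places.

Invert the lerp on the G channel (largest span, 180): t = (91 − 21) / (201 − 21) = 70/180 = 0.38889.
Check on R: (174 − 126)/(250 − 126) = 0.3871 ✓

0.39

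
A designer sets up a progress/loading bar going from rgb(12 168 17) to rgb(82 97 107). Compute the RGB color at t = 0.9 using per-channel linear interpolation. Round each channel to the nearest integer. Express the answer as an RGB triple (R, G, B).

(75, 104, 98)

R = 12 + 0.9 × (82 − 12) = 12 + 0.9 × 70 = 75 → 75
G = 168 + 0.9 × (97 − 168) = 168 + 0.9 × -71 = 104.1 → 104
B = 17 + 0.9 × (107 − 17) = 17 + 0.9 × 90 = 98 → 98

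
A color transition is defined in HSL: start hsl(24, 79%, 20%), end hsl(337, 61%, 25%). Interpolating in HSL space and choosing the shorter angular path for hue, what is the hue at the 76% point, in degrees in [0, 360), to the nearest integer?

348

Hue: 337 − 24 = 313°, but |313| > 180 so the shorter arc goes the other way: Δh = 313 − 360 = -47°.
H = 24 + 0.76 × (-47) = -11.72 → -12 → -12 mod 360 = 348°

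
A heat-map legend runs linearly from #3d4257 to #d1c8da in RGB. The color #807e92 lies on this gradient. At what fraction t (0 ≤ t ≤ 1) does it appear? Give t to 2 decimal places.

0.45

Invert the lerp on the R channel (largest span, 148): t = (128 − 61) / (209 − 61) = 67/148 = 0.4527.
Check on G: (126 − 66)/(200 − 66) = 0.4478 ✓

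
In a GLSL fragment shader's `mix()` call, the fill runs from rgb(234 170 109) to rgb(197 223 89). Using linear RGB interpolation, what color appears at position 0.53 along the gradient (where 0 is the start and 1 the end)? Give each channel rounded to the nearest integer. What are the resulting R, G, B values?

(214, 198, 98)

R = 234 + 0.53 × (197 − 234) = 234 + 0.53 × -37 = 214.39 → 214
G = 170 + 0.53 × (223 − 170) = 170 + 0.53 × 53 = 198.09 → 198
B = 109 + 0.53 × (89 − 109) = 109 + 0.53 × -20 = 98.4 → 98
So the blended color is (214, 198, 98), about #d6c662.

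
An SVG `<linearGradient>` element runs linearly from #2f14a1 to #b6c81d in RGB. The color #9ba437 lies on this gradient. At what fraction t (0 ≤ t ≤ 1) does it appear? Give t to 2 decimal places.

0.80

Invert the lerp on the G channel (largest span, 180): t = (164 − 20) / (200 − 20) = 144/180 = 0.8.
Check on R: (155 − 47)/(182 − 47) = 0.8 ✓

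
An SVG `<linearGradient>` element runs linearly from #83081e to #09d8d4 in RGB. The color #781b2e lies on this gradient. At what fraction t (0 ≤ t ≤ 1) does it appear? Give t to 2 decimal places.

Invert the lerp on the G channel (largest span, 208): t = (27 − 8) / (216 − 8) = 19/208 = 0.091346.
Check on R: (120 − 131)/(9 − 131) = 0.09016 ✓

0.09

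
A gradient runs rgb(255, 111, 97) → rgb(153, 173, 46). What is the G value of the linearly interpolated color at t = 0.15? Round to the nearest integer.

120

G = 111 + 0.15 × (173 − 111) = 120.3 → 120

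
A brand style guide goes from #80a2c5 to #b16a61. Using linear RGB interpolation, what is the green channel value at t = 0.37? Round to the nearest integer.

G₁ = 162 (from #80a2c5), G₂ = 106 (from #b16a61).
G = 162 + 0.37 × (106 − 162) = 141.28 → 141

141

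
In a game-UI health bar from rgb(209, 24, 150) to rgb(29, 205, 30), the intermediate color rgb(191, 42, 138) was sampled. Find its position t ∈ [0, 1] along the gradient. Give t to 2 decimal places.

0.10

Invert the lerp on the G channel (largest span, 181): t = (42 − 24) / (205 − 24) = 18/181 = 0.099448.
Check on R: (191 − 209)/(29 − 209) = 0.1 ✓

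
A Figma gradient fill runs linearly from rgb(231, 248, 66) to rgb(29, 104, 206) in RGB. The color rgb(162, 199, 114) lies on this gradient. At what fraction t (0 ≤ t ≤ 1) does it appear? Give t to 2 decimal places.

Invert the lerp on the R channel (largest span, 202): t = (162 − 231) / (29 − 231) = -69/-202 = 0.34158.
Check on G: (199 − 248)/(104 − 248) = 0.3403 ✓

0.34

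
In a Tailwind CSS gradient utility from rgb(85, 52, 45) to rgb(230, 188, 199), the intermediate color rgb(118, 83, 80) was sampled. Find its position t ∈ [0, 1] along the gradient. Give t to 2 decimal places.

Invert the lerp on the B channel (largest span, 154): t = (80 − 45) / (199 − 45) = 35/154 = 0.22727.
Check on R: (118 − 85)/(230 − 85) = 0.2276 ✓

0.23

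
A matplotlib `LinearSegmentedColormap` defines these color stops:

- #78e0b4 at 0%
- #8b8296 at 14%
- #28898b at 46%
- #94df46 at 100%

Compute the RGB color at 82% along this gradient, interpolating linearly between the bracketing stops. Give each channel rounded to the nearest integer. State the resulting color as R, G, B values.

(112, 194, 93)

82% lies between the 46% and 100% stops, so the local fraction is t = (82 − 46)/(100 − 46) = 36/54 ≈ 0.6667.
#28898b → (40, 137, 139); #94df46 → (148, 223, 70).
R = 40 + 0.6667 × (148 − 40) = 112.004 → 112
G = 137 + 0.6667 × (223 − 137) = 194.336 → 194
B = 139 + 0.6667 × (70 − 139) = 92.998 → 93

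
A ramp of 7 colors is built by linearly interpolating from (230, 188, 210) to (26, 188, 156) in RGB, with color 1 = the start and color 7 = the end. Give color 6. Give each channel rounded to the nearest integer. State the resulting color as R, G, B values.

(60, 188, 165)

With 7 swatches and endpoints inclusive, swatch 6 sits at t = (6 − 1)/(7 − 1) = 5/6 ≈ 0.8333.
R = 230 + 0.8333 × (26 − 230) = 60.007 → 60
G = 188 + 0.8333 × (188 − 188) = 188 → 188
B = 210 + 0.8333 × (156 − 210) = 165.002 → 165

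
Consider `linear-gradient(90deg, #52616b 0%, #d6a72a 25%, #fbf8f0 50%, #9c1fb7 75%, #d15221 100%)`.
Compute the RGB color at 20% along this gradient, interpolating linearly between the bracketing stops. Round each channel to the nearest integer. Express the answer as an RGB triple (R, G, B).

(188, 153, 55)

20% lies between the 0% and 25% stops, so the local fraction is t = (20 − 0)/(25 − 0) = 20/25 ≈ 0.8.
#52616b → (82, 97, 107); #d6a72a → (214, 167, 42).
R = 82 + 0.8 × (214 − 82) = 187.6 → 188
G = 97 + 0.8 × (167 − 97) = 153 → 153
B = 107 + 0.8 × (42 − 107) = 55 → 55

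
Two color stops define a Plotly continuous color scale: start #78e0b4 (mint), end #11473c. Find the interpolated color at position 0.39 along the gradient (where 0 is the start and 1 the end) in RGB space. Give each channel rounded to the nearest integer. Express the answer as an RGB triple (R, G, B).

#78e0b4 → (120, 224, 180); #11473c → (17, 71, 60).
R = 120 + 0.39 × (17 − 120) = 120 + 0.39 × -103 = 79.83 → 80
G = 224 + 0.39 × (71 − 224) = 224 + 0.39 × -153 = 164.33 → 164
B = 180 + 0.39 × (60 − 180) = 180 + 0.39 × -120 = 133.2 → 133

(80, 164, 133)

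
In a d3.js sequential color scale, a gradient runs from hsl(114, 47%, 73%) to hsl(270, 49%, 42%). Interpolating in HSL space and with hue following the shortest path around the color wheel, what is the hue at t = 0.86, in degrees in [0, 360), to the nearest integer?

Hue arc: Δh = 270 − 114 = 156° (|Δh| ≤ 180, already the shorter path).
H = 114 + 0.86 × (156) = 248.16 → 248°

248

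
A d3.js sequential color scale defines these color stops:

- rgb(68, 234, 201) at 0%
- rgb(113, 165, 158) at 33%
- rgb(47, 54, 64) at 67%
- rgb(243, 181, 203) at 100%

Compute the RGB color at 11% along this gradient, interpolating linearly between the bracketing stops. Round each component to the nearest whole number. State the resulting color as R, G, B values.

(83, 211, 187)

11% lies between the 0% and 33% stops, so the local fraction is t = (11 − 0)/(33 − 0) = 11/33 ≈ 0.3333.
R = 68 + 0.3333 × (113 − 68) = 82.999 → 83
G = 234 + 0.3333 × (165 − 234) = 211.002 → 211
B = 201 + 0.3333 × (158 − 201) = 186.668 → 187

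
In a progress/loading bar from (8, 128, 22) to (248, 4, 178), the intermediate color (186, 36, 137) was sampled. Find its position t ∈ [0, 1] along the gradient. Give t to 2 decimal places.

Invert the lerp on the R channel (largest span, 240): t = (186 − 8) / (248 − 8) = 178/240 = 0.74167.
Check on G: (36 − 128)/(4 − 128) = 0.7419 ✓

0.74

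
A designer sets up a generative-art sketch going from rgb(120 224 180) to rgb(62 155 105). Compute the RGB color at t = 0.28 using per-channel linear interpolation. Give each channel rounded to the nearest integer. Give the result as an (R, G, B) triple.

R = 120 + 0.28 × (62 − 120) = 120 + 0.28 × -58 = 103.76 → 104
G = 224 + 0.28 × (155 − 224) = 224 + 0.28 × -69 = 204.68 → 205
B = 180 + 0.28 × (105 − 180) = 180 + 0.28 × -75 = 159 → 159

(104, 205, 159)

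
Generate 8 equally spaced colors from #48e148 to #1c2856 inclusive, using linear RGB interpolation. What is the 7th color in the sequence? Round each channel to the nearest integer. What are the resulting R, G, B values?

With 8 swatches and endpoints inclusive, swatch 7 sits at t = (7 − 1)/(8 − 1) = 6/7 ≈ 0.8571.
#48e148 → (72, 225, 72); #1c2856 → (28, 40, 86).
R = 72 + 0.8571 × (28 − 72) = 34.288 → 34
G = 225 + 0.8571 × (40 − 225) = 66.436 → 66
B = 72 + 0.8571 × (86 − 72) = 83.999 → 84

(34, 66, 84)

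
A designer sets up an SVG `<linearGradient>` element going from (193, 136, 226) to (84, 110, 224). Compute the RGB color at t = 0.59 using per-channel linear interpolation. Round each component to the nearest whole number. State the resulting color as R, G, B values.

R = 193 + 0.59 × (84 − 193) = 193 + 0.59 × -109 = 128.69 → 129
G = 136 + 0.59 × (110 − 136) = 136 + 0.59 × -26 = 120.66 → 121
B = 226 + 0.59 × (224 − 226) = 226 + 0.59 × -2 = 224.82 → 225
So the blended color is (129, 121, 225), about #8179e1.

(129, 121, 225)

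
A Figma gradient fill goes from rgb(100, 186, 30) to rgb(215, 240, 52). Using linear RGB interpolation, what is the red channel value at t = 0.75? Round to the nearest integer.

186

R = 100 + 0.75 × (215 − 100) = 186.25 → 186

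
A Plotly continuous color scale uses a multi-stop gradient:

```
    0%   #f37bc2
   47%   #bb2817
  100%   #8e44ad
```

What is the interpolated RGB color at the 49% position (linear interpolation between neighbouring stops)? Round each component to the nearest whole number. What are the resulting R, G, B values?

49% lies between the 47% and 100% stops, so the local fraction is t = (49 − 47)/(100 − 47) = 2/53 ≈ 0.0377.
#bb2817 → (187, 40, 23); #8e44ad → (142, 68, 173).
R = 187 + 0.0377 × (142 − 187) = 185.304 → 185
G = 40 + 0.0377 × (68 − 40) = 41.056 → 41
B = 23 + 0.0377 × (173 − 23) = 28.655 → 29

(185, 41, 29)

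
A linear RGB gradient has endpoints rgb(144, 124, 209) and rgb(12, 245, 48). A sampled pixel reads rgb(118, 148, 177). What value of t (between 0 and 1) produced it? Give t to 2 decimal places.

Invert the lerp on the B channel (largest span, 161): t = (177 − 209) / (48 − 209) = -32/-161 = 0.19876.
Check on R: (118 − 144)/(12 − 144) = 0.197 ✓

0.20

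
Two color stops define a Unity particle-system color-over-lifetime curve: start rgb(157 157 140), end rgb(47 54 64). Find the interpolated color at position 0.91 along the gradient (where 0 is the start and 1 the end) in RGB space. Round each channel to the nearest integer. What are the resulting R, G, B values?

(57, 63, 71)

R = 157 + 0.91 × (47 − 157) = 157 + 0.91 × -110 = 56.9 → 57
G = 157 + 0.91 × (54 − 157) = 157 + 0.91 × -103 = 63.27 → 63
B = 140 + 0.91 × (64 − 140) = 140 + 0.91 × -76 = 70.84 → 71
So the blended color is (57, 63, 71), about #393f47.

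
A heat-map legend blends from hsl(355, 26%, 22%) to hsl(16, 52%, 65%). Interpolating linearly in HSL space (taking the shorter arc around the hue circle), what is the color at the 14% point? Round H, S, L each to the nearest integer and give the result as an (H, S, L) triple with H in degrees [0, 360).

Hue: 16 − 355 = -339°, but |-339| > 180 so the shorter arc goes the other way: Δh = -339 + 360 = 21°.
H = 355 + 0.14 × (21) = 357.94 → 358°
S = 26 + 0.14 × (52 − 26) = 29.64 → 30%
L = 22 + 0.14 × (65 − 22) = 28.02 → 28%

(358, 30, 28)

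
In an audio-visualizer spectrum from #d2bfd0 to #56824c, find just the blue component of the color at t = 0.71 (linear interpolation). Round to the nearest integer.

114

B₁ = 208 (from #d2bfd0), B₂ = 76 (from #56824c).
B = 208 + 0.71 × (76 − 208) = 114.28 → 114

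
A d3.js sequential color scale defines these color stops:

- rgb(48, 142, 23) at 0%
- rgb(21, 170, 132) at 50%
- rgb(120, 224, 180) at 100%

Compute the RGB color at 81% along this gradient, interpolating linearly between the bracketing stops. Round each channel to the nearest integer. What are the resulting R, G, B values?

81% lies between the 50% and 100% stops, so the local fraction is t = (81 − 50)/(100 − 50) = 31/50 ≈ 0.62.
R = 21 + 0.62 × (120 − 21) = 82.38 → 82
G = 170 + 0.62 × (224 − 170) = 203.48 → 203
B = 132 + 0.62 × (180 − 132) = 161.76 → 162

(82, 203, 162)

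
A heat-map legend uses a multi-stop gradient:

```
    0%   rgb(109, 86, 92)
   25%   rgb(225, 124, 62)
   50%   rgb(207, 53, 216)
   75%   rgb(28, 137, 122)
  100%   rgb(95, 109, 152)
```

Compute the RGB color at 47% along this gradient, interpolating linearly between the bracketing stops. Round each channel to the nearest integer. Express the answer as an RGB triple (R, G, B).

47% lies between the 25% and 50% stops, so the local fraction is t = (47 − 25)/(50 − 25) = 22/25 ≈ 0.88.
R = 225 + 0.88 × (207 − 225) = 209.16 → 209
G = 124 + 0.88 × (53 − 124) = 61.52 → 62
B = 62 + 0.88 × (216 − 62) = 197.52 → 198

(209, 62, 198)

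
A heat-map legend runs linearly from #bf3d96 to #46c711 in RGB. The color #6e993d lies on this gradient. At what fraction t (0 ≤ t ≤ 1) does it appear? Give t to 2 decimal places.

0.67

Invert the lerp on the G channel (largest span, 138): t = (153 − 61) / (199 − 61) = 92/138 = 0.66667.
Check on R: (110 − 191)/(70 − 191) = 0.6694 ✓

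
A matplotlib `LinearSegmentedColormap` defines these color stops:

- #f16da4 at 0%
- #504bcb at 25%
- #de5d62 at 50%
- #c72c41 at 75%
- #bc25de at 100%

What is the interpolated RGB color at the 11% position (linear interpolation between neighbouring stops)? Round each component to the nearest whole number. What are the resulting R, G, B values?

11% lies between the 0% and 25% stops, so the local fraction is t = (11 − 0)/(25 − 0) = 11/25 ≈ 0.44.
#f16da4 → (241, 109, 164); #504bcb → (80, 75, 203).
R = 241 + 0.44 × (80 − 241) = 170.16 → 170
G = 109 + 0.44 × (75 − 109) = 94.04 → 94
B = 164 + 0.44 × (203 − 164) = 181.16 → 181

(170, 94, 181)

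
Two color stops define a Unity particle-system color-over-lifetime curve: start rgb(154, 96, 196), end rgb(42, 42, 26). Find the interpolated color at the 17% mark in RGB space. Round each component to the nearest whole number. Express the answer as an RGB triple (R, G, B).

17% corresponds to t = 0.17.
R = 154 + 0.17 × (42 − 154) = 154 + 0.17 × -112 = 134.96 → 135
G = 96 + 0.17 × (42 − 96) = 96 + 0.17 × -54 = 86.82 → 87
B = 196 + 0.17 × (26 − 196) = 196 + 0.17 × -170 = 167.1 → 167

(135, 87, 167)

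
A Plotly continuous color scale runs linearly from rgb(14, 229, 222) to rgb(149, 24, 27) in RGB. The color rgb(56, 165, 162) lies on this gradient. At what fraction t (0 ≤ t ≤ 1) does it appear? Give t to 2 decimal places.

Invert the lerp on the G channel (largest span, 205): t = (165 − 229) / (24 − 229) = -64/-205 = 0.3122.
Check on R: (56 − 14)/(149 − 14) = 0.3111 ✓

0.31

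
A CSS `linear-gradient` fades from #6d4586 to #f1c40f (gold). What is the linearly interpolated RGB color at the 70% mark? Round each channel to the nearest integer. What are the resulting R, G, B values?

#6d4586 → (109, 69, 134); #f1c40f → (241, 196, 15).
70% corresponds to t = 0.7.
R = 109 + 0.7 × (241 − 109) = 109 + 0.7 × 132 = 201.4 → 201
G = 69 + 0.7 × (196 − 69) = 69 + 0.7 × 127 = 157.9 → 158
B = 134 + 0.7 × (15 − 134) = 134 + 0.7 × -119 = 50.7 → 51

(201, 158, 51)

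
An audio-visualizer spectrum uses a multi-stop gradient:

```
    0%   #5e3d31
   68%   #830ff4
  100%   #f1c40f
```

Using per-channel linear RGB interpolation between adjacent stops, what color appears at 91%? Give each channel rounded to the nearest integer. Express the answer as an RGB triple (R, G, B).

(210, 145, 79)

91% lies between the 68% and 100% stops, so the local fraction is t = (91 − 68)/(100 − 68) = 23/32 ≈ 0.7188.
#830ff4 → (131, 15, 244); #f1c40f → (241, 196, 15).
R = 131 + 0.7188 × (241 − 131) = 210.068 → 210
G = 15 + 0.7188 × (196 − 15) = 145.103 → 145
B = 244 + 0.7188 × (15 − 244) = 79.395 → 79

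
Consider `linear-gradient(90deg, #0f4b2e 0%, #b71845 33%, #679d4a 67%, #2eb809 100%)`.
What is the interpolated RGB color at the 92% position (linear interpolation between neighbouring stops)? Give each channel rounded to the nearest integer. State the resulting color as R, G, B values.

92% lies between the 67% and 100% stops, so the local fraction is t = (92 − 67)/(100 − 67) = 25/33 ≈ 0.7576.
#679d4a → (103, 157, 74); #2eb809 → (46, 184, 9).
R = 103 + 0.7576 × (46 − 103) = 59.817 → 60
G = 157 + 0.7576 × (184 − 157) = 177.455 → 177
B = 74 + 0.7576 × (9 − 74) = 24.756 → 25

(60, 177, 25)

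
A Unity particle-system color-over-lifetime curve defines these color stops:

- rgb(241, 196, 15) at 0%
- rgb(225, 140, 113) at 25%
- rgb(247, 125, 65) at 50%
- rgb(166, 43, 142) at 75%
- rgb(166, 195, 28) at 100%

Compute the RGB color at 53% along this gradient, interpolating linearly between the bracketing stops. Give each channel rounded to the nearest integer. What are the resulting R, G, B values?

(237, 115, 74)

53% lies between the 50% and 75% stops, so the local fraction is t = (53 − 50)/(75 − 50) = 3/25 ≈ 0.12.
R = 247 + 0.12 × (166 − 247) = 237.28 → 237
G = 125 + 0.12 × (43 − 125) = 115.16 → 115
B = 65 + 0.12 × (142 − 65) = 74.24 → 74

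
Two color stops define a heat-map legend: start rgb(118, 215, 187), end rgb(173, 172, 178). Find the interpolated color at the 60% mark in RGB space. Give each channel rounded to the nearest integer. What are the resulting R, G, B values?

60% corresponds to t = 0.6.
R = 118 + 0.6 × (173 − 118) = 118 + 0.6 × 55 = 151 → 151
G = 215 + 0.6 × (172 − 215) = 215 + 0.6 × -43 = 189.2 → 189
B = 187 + 0.6 × (178 − 187) = 187 + 0.6 × -9 = 181.6 → 182

(151, 189, 182)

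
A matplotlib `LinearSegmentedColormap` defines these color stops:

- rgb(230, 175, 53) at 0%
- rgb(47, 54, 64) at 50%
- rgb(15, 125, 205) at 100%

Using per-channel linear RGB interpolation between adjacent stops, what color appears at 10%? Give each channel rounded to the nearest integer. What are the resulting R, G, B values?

10% lies between the 0% and 50% stops, so the local fraction is t = (10 − 0)/(50 − 0) = 10/50 ≈ 0.2.
R = 230 + 0.2 × (47 − 230) = 193.4 → 193
G = 175 + 0.2 × (54 − 175) = 150.8 → 151
B = 53 + 0.2 × (64 − 53) = 55.2 → 55

(193, 151, 55)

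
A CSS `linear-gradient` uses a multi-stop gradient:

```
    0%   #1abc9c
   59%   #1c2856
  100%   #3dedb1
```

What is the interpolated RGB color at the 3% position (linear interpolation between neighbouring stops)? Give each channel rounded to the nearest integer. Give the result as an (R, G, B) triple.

(26, 180, 152)

3% lies between the 0% and 59% stops, so the local fraction is t = (3 − 0)/(59 − 0) = 3/59 ≈ 0.0508.
#1abc9c → (26, 188, 156); #1c2856 → (28, 40, 86).
R = 26 + 0.0508 × (28 − 26) = 26.102 → 26
G = 188 + 0.0508 × (40 − 188) = 180.482 → 180
B = 156 + 0.0508 × (86 − 156) = 152.444 → 152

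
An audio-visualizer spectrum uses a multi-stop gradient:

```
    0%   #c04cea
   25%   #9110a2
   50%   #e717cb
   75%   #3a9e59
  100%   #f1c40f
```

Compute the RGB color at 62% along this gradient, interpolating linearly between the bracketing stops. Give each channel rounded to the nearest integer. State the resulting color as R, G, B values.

62% lies between the 50% and 75% stops, so the local fraction is t = (62 − 50)/(75 − 50) = 12/25 ≈ 0.48.
#e717cb → (231, 23, 203); #3a9e59 → (58, 158, 89).
R = 231 + 0.48 × (58 − 231) = 147.96 → 148
G = 23 + 0.48 × (158 − 23) = 87.8 → 88
B = 203 + 0.48 × (89 − 203) = 148.28 → 148

(148, 88, 148)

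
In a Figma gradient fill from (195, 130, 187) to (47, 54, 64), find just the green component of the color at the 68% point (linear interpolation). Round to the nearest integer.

G = 130 + 0.68 × (54 − 130) = 78.32 → 78

78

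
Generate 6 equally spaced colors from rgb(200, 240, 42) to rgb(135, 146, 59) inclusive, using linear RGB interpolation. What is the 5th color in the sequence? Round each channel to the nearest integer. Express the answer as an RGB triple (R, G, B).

(148, 165, 56)

With 6 swatches and endpoints inclusive, swatch 5 sits at t = (5 − 1)/(6 − 1) = 4/5 ≈ 0.8.
R = 200 + 0.8 × (135 − 200) = 148 → 148
G = 240 + 0.8 × (146 − 240) = 164.8 → 165
B = 42 + 0.8 × (59 − 42) = 55.6 → 56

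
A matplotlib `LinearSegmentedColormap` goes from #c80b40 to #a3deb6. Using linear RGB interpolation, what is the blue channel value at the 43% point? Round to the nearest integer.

B₁ = 64 (from #c80b40), B₂ = 182 (from #a3deb6).
B = 64 + 0.43 × (182 − 64) = 114.74 → 115

115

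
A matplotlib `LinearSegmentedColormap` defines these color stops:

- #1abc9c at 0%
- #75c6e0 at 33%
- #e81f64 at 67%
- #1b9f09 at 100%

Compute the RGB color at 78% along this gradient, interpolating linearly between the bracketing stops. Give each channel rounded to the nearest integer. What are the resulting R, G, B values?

(164, 74, 70)

78% lies between the 67% and 100% stops, so the local fraction is t = (78 − 67)/(100 − 67) = 11/33 ≈ 0.3333.
#e81f64 → (232, 31, 100); #1b9f09 → (27, 159, 9).
R = 232 + 0.3333 × (27 − 232) = 163.673 → 164
G = 31 + 0.3333 × (159 − 31) = 73.662 → 74
B = 100 + 0.3333 × (9 − 100) = 69.67 → 70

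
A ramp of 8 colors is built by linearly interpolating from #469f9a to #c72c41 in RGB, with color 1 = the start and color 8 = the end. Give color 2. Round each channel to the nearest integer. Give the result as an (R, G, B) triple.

With 8 swatches and endpoints inclusive, swatch 2 sits at t = (2 − 1)/(8 − 1) = 1/7 ≈ 0.1429.
#469f9a → (70, 159, 154); #c72c41 → (199, 44, 65).
R = 70 + 0.1429 × (199 − 70) = 88.434 → 88
G = 159 + 0.1429 × (44 − 159) = 142.566 → 143
B = 154 + 0.1429 × (65 − 154) = 141.282 → 141

(88, 143, 141)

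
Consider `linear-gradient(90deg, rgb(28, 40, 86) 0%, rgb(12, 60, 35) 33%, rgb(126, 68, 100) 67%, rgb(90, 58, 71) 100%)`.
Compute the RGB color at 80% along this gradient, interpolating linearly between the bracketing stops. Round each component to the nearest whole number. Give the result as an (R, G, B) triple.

(112, 64, 89)

80% lies between the 67% and 100% stops, so the local fraction is t = (80 − 67)/(100 − 67) = 13/33 ≈ 0.3939.
R = 126 + 0.3939 × (90 − 126) = 111.82 → 112
G = 68 + 0.3939 × (58 − 68) = 64.061 → 64
B = 100 + 0.3939 × (71 − 100) = 88.577 → 89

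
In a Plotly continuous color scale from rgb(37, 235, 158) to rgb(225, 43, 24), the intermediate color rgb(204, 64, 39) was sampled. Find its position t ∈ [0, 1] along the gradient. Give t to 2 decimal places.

0.89

Invert the lerp on the G channel (largest span, 192): t = (64 − 235) / (43 − 235) = -171/-192 = 0.89062.
Check on R: (204 − 37)/(225 − 37) = 0.8883 ✓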